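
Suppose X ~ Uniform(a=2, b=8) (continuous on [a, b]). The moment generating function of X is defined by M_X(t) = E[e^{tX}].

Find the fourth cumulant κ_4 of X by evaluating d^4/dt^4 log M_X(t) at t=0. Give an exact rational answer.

κ_4 = K^(4)(0) = -54/5

M_X(t) = (e^(8*t) - e^(2*t))/(6*t)
K_X(t) = log M_X(t) = -log(t) + log(e^(8*t) - e^(2*t)) - log(6)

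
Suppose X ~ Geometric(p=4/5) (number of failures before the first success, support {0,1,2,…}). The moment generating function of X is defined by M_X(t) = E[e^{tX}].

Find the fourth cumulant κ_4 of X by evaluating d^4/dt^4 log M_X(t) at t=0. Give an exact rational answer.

M_X(t) = 4/(5*(1 - e^(t)/5))
K_X(t) = log M_X(t) = -log(1 - e^(t)/5) - log(5) + 2*log(2)
K′(t) = -e^(t)/(e^(t) - 5)
K′′(t) = 5*e^(t)/(e^(2*t) - 10*e^(t) + 25)
K′′′(t) = (-5*e^(2*t) - 25*e^(t))/(e^(3*t) - 15*e^(2*t) + 75*e^(t) - 125)
K′′′′(t) = (5*e^(3*t) + 100*e^(2*t) + 125*e^(t))/(e^(4*t) - 20*e^(3*t) + 150*e^(2*t) - 500*e^(t) + 625)

κ_4 = K′′′′(0) = 115/128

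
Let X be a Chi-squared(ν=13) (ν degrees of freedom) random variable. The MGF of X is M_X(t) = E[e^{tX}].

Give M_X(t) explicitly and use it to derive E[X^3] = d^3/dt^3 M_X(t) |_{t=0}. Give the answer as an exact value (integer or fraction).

M_X(t) = (1 - 2*t)^(-13/2)
M′(t) = -13/(128*t^7*√(1 - 2*t) - 448*t^6*√(1 - 2*t) + 672*t^5*√(1 - 2*t) - 560*t^4*√(1 - 2*t) + 280*t^3*√(1 - 2*t) - 84*t^2*√(1 - 2*t) + 14*t*√(1 - 2*t) - √(1 - 2*t))

E[X^3] = M′′′(0) = 3315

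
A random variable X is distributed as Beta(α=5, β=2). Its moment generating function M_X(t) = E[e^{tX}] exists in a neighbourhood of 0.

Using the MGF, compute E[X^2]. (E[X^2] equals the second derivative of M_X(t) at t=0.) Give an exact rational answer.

E[X^2] = d^2M/dt^2 |_{t=0} = 15/28

M_X(t) = ₁F₁(5; 7; t)
dM/dt = 5*₁F₁(6; 8; t)/7
d^2M/dt^2 = 15*₁F₁(7; 9; t)/28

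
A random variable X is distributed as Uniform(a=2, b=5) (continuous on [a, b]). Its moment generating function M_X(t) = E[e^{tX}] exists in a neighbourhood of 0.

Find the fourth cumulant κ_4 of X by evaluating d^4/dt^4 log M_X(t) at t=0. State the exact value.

κ_4 = K′′′′(0) = -27/40

M_X(t) = (e^(5*t) - e^(2*t))/(3*t)
K_X(t) = log M_X(t) = -log(t) + log(e^(5*t) - e^(2*t)) - log(3)
K′(t) = (5*t*e^(3*t) - 2*t - e^(3*t) + 1)/(t*e^(3*t) - t)
K′′(t) = (-9*t^2*e^(3*t) + e^(6*t) - 2*e^(3*t) + 1)/(t^2*e^(6*t) - 2*t^2*e^(3*t) + t^2)
K′′′(t) = (27*t^3*e^(6*t) + 27*t^3*e^(3*t) - 2*e^(9*t) + 6*e^(6*t) - 6*e^(3*t) + 2)/(t^3*e^(9*t) - 3*t^3*e^(6*t) + 3*t^3*e^(3*t) - t^3)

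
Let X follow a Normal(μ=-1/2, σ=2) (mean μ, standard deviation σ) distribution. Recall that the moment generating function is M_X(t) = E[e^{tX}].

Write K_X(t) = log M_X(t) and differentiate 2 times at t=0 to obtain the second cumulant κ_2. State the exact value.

κ_2 = K^(2)(0) = 4

M_X(t) = e^(2*t^2 - t/2)
K_X(t) = log M_X(t) = 2*t^2 - t/2
K^(2)(t) = 4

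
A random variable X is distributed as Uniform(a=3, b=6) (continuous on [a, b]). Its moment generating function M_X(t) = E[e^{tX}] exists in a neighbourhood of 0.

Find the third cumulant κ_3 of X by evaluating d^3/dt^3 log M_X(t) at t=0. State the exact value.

M_X(t) = (e^(6*t) - e^(3*t))/(3*t)
K_X(t) = log M_X(t) = -log(t) + log(e^(6*t) - e^(3*t)) - log(3)
K′(t) = (6*t*e^(3*t) - 3*t - e^(3*t) + 1)/(t*e^(3*t) - t)
K′′(t) = (-9*t^2*e^(3*t) + e^(6*t) - 2*e^(3*t) + 1)/(t^2*e^(6*t) - 2*t^2*e^(3*t) + t^2)
K′′′(t) = (27*t^3*e^(6*t) + 27*t^3*e^(3*t) - 2*e^(9*t) + 6*e^(6*t) - 6*e^(3*t) + 2)/(t^3*e^(9*t) - 3*t^3*e^(6*t) + 3*t^3*e^(3*t) - t^3)

κ_3 = K′′′(0) = 0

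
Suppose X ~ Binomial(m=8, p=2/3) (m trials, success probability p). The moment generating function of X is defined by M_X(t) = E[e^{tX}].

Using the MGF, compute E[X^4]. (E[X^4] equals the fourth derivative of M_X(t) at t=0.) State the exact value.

M_X(t) = (2*e^(t)/3 + 1/3)^8
M^(4)(t) = 1048576*e^(8*t)/6561 + 2458624*e^(7*t)/6561 + 28672*e^(6*t)/81 + 1120000*e^(5*t)/6561 + 286720*e^(4*t)/6561 + 448*e^(3*t)/81 + 1792*e^(2*t)/6561 + 16*e^(t)/6561

E[X^4] = M^(4)(0) = 29936/27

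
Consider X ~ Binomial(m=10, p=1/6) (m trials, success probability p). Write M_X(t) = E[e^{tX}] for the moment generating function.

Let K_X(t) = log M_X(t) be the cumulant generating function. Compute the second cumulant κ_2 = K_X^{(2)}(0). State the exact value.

M_X(t) = (e^(t)/6 + 5/6)^10
K_X(t) = log M_X(t) = 10*log(e^(t)/6 + 5/6)
D^2[K](t) = 50*e^(t)/(e^(2*t) + 10*e^(t) + 25)

κ_2 = D^2[K](0) = 25/18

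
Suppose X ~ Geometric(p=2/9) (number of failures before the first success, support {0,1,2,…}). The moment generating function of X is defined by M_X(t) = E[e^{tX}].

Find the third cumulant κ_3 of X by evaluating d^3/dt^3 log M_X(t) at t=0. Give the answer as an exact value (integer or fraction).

κ_3 = K′′′(0) = 126

M_X(t) = 2/(9*(1 - 7*e^(t)/9))
K_X(t) = log M_X(t) = -log(1 - 7*e^(t)/9) - 2*log(3) + log(2)
K′(t) = -7*e^(t)/(7*e^(t) - 9)
K′′(t) = 63*e^(t)/(49*e^(2*t) - 126*e^(t) + 81)
K′′′(t) = (-441*e^(2*t) - 567*e^(t))/(343*e^(3*t) - 1323*e^(2*t) + 1701*e^(t) - 729)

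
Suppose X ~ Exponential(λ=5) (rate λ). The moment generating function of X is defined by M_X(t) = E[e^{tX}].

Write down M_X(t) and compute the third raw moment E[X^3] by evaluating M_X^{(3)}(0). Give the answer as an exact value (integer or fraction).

E[X^3] = d^3M/dt^3 |_{t=0} = 6/125

M_X(t) = 5/(5 - t)
dM/dt = 5/(t^2 - 10*t + 25)
d^2M/dt^2 = -10/(t^3 - 15*t^2 + 75*t - 125)
d^3M/dt^3 = 30/(t^4 - 20*t^3 + 150*t^2 - 500*t + 625)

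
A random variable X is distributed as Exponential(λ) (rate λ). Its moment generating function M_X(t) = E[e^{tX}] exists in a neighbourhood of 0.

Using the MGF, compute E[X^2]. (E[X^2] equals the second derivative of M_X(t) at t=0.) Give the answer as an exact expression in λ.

M_X(t) = λ/(λ - t)
D^2[M](t) = -2*λ/(-λ^3 + 3*λ^2*t - 3*λ*t^2 + t^3)

E[X^2] = D^2[M](0) = 2/λ^2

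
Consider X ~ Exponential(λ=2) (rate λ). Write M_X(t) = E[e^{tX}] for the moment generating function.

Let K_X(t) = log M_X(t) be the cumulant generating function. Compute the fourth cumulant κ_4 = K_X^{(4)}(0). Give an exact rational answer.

M_X(t) = 2/(2 - t)
K_X(t) = log M_X(t) = -log(2 - t) + log(2)
K^(4)(t) = 6/(t^4 - 8*t^3 + 24*t^2 - 32*t + 16)

κ_4 = K^(4)(0) = 3/8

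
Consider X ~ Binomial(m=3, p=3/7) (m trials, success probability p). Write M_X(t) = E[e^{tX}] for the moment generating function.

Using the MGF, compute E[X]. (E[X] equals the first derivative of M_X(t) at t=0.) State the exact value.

E[X] = M^(1)(0) = 9/7

M_X(t) = (3*e^(t)/7 + 4/7)^3
M^(1)(t) = 81*e^(3*t)/343 + 216*e^(2*t)/343 + 144*e^(t)/343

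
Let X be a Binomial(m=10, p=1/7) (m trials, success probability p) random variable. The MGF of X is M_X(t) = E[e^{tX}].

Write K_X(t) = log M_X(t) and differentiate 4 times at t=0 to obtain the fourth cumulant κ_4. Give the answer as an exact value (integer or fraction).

κ_4 = D^4[K](0) = 780/2401

M_X(t) = (e^(t)/7 + 6/7)^10
K_X(t) = log M_X(t) = 10*log(e^(t)/7 + 6/7)
D^4[K](t) = (60*e^(3*t) - 1440*e^(2*t) + 2160*e^(t))/(e^(4*t) + 24*e^(3*t) + 216*e^(2*t) + 864*e^(t) + 1296)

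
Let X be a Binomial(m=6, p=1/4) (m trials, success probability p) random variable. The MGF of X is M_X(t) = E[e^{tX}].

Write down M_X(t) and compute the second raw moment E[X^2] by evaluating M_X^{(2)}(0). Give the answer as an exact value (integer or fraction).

M_X(t) = (e^(t)/4 + 3/4)^6
D^2[M](t) = 9*e^(6*t)/1024 + 225*e^(5*t)/2048 + 135*e^(4*t)/256 + 1215*e^(3*t)/1024 + 1215*e^(2*t)/1024 + 729*e^(t)/2048

E[X^2] = D^2[M](0) = 27/8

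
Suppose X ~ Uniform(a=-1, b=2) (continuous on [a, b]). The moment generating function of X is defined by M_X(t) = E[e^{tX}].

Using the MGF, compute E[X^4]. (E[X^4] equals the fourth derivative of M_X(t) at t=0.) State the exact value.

M_X(t) = (e^(2*t) - e^(-t))/(3*t)
M′(t) = (2*t*e^(3*t) + t - e^(3*t) + 1)*e^(-t)/(3*t^2)
M′′(t) = (4*t^2*e^(3*t) - t^2 - 4*t*e^(3*t) - 2*t + 2*e^(3*t) - 2)*e^(-t)/(3*t^3)
M′′′(t) = (8*t^3*e^(3*t) + t^3 - 12*t^2*e^(3*t) + 3*t^2 + 12*t*e^(3*t) + 6*t - 6*e^(3*t) + 6)*e^(-t)/(3*t^4)
M′′′′(t) = (16*t^4*e^(3*t) - t^4 - 32*t^3*e^(3*t) - 4*t^3 + 48*t^2*e^(3*t) - 12*t^2 - 48*t*e^(3*t) - 24*t + 24*e^(3*t) - 24)*e^(-t)/(3*t^5)

E[X^4] = M′′′′(0) = 11/5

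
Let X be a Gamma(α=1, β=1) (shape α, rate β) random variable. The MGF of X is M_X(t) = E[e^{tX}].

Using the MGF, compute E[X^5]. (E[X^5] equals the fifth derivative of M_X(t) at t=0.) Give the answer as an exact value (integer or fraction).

M_X(t) = 1/(1 - t)
dM/dt = 1/(t^2 - 2*t + 1)
d^2M/dt^2 = -2/(t^3 - 3*t^2 + 3*t - 1)
d^3M/dt^3 = 6/(t^4 - 4*t^3 + 6*t^2 - 4*t + 1)
d^4M/dt^4 = -24/(t^5 - 5*t^4 + 10*t^3 - 10*t^2 + 5*t - 1)
d^5M/dt^5 = 120/(t^6 - 6*t^5 + 15*t^4 - 20*t^3 + 15*t^2 - 6*t + 1)

E[X^5] = d^5M/dt^5 |_{t=0} = 120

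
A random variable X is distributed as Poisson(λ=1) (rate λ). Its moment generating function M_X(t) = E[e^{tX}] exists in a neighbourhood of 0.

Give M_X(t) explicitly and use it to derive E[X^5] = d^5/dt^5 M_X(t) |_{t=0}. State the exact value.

M_X(t) = e^(e^(t) - 1)
dM/dt = e^(-1)*e^(t)*e^(e^(t))
d^2M/dt^2 = (e^(2*t)*e^(e^(t)) + e^(t)*e^(e^(t)))*e^(-1)
d^3M/dt^3 = (e^(3*t)*e^(e^(t)) + 3*e^(2*t)*e^(e^(t)) + e^(t)*e^(e^(t)))*e^(-1)
d^4M/dt^4 = (e^(4*t)*e^(e^(t)) + 6*e^(3*t)*e^(e^(t)) + 7*e^(2*t)*e^(e^(t)) + e^(t)*e^(e^(t)))*e^(-1)
d^5M/dt^5 = (e^(5*t)*e^(e^(t)) + 10*e^(4*t)*e^(e^(t)) + 25*e^(3*t)*e^(e^(t)) + 15*e^(2*t)*e^(e^(t)) + e^(t)*e^(e^(t)))*e^(-1)

E[X^5] = d^5M/dt^5 |_{t=0} = 52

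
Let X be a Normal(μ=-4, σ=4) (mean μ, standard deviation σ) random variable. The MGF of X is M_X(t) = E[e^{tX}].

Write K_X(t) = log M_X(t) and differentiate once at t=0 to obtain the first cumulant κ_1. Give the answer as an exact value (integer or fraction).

M_X(t) = e^(8*t^2 - 4*t)
K_X(t) = log M_X(t) = 8*t^2 - 4*t
K′(t) = 16*t - 4

κ_1 = K′(0) = -4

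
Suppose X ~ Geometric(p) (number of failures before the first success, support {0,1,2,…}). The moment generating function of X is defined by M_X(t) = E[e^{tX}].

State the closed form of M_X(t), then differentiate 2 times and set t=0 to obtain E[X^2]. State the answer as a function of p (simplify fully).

E[X^2] = M′′(0) = 1 - 3/p + 2/p^2

M_X(t) = p/(-(1 - p)*e^(t) + 1)
M′(t) = (-p^2*e^(t) + p*e^(t))/(p^2*e^(2*t) - 2*p*e^(2*t) + 2*p*e^(t) + e^(2*t) - 2*e^(t) + 1)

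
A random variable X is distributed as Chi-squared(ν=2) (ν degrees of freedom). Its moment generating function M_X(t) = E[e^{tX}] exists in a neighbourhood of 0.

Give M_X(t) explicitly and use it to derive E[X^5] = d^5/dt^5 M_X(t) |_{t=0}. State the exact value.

E[X^5] = M^(5)(0) = 3840

M_X(t) = 1/(1 - 2*t)
M^(5)(t) = 3840/(64*t^6 - 192*t^5 + 240*t^4 - 160*t^3 + 60*t^2 - 12*t + 1)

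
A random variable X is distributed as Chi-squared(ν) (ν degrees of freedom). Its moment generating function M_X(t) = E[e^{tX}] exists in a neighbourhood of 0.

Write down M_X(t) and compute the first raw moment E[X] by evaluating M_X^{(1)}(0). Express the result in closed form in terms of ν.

E[X] = D[M](0) = ν

M_X(t) = (1 - 2*t)^(-ν/2)
D[M](t) = -ν/(2*t*(1 - 2*t)^(ν/2) - (1 - 2*t)^(ν/2))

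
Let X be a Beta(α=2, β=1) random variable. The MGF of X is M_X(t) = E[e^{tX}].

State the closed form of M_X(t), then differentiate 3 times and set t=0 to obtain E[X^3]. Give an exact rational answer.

E[X^3] = M′′′(0) = 2/5

M_X(t) = ₁F₁(2; 3; t)
M′(t) = 2*₁F₁(3; 4; t)/3
M′′(t) = ₁F₁(4; 5; t)/2
M′′′(t) = 2*₁F₁(5; 6; t)/5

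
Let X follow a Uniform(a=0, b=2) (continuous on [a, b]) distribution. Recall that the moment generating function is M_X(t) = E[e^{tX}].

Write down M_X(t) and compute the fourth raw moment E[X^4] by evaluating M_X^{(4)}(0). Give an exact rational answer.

E[X^4] = d^4M/dt^4 |_{t=0} = 16/5

M_X(t) = (e^(2*t) - 1)/(2*t)
dM/dt = (2*t*e^(2*t) - e^(2*t) + 1)/(2*t^2)
d^2M/dt^2 = (2*t^2*e^(2*t) - 2*t*e^(2*t) + e^(2*t) - 1)/t^3
d^3M/dt^3 = (4*t^3*e^(2*t) - 6*t^2*e^(2*t) + 6*t*e^(2*t) - 3*e^(2*t) + 3)/t^4
d^4M/dt^4 = (8*t^4*e^(2*t) - 16*t^3*e^(2*t) + 24*t^2*e^(2*t) - 24*t*e^(2*t) + 12*e^(2*t) - 12)/t^5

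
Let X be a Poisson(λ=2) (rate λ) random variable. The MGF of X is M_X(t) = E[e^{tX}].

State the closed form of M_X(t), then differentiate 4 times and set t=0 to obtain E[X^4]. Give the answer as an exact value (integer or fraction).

M_X(t) = e^(2*e^(t) - 2)
M′(t) = 2*e^(-2)*e^(t)*e^(2*e^(t))
M′′(t) = (4*e^(2*t)*e^(2*e^(t)) + 2*e^(t)*e^(2*e^(t)))*e^(-2)
M′′′(t) = (8*e^(3*t)*e^(2*e^(t)) + 12*e^(2*t)*e^(2*e^(t)) + 2*e^(t)*e^(2*e^(t)))*e^(-2)
M′′′′(t) = (16*e^(4*t)*e^(2*e^(t)) + 48*e^(3*t)*e^(2*e^(t)) + 28*e^(2*t)*e^(2*e^(t)) + 2*e^(t)*e^(2*e^(t)))*e^(-2)

E[X^4] = M′′′′(0) = 94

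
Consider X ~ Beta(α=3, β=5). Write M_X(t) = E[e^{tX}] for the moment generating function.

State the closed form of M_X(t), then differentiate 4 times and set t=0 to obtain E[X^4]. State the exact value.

M_X(t) = ₁F₁(3; 8; t)
D^4[M](t) = ₁F₁(7; 12; t)/22

E[X^4] = D^4[M](0) = 1/22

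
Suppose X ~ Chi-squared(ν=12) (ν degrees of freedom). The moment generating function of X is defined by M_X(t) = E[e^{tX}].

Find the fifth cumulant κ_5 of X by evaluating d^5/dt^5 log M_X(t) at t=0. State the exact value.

κ_5 = K′′′′′(0) = 4608

M_X(t) = (1 - 2*t)^(-6)
K_X(t) = log M_X(t) = -6*log(1 - 2*t)
K′(t) = -12/(2*t - 1)
K′′(t) = 24/(4*t^2 - 4*t + 1)
K′′′(t) = -96/(8*t^3 - 12*t^2 + 6*t - 1)
K′′′′(t) = 576/(16*t^4 - 32*t^3 + 24*t^2 - 8*t + 1)
K′′′′′(t) = -4608/(32*t^5 - 80*t^4 + 80*t^3 - 40*t^2 + 10*t - 1)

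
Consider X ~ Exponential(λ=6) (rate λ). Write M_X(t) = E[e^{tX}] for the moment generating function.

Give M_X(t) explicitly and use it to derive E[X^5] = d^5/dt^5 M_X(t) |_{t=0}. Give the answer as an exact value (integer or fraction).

M_X(t) = 6/(6 - t)
D^5[M](t) = 720/(t^6 - 36*t^5 + 540*t^4 - 4320*t^3 + 19440*t^2 - 46656*t + 46656)

E[X^5] = D^5[M](0) = 5/324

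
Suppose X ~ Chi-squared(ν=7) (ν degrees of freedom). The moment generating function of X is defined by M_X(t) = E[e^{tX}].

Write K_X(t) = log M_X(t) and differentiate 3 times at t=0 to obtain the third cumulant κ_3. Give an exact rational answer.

κ_3 = D^3[K](0) = 56

M_X(t) = (1 - 2*t)^(-7/2)
K_X(t) = log M_X(t) = -7*log(1 - 2*t)/2
D^3[K](t) = -56/(8*t^3 - 12*t^2 + 6*t - 1)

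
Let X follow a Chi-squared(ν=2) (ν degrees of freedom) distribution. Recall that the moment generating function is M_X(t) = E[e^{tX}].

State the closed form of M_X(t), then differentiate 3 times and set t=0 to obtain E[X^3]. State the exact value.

E[X^3] = d^3M/dt^3 |_{t=0} = 48

M_X(t) = 1/(1 - 2*t)
dM/dt = 2/(4*t^2 - 4*t + 1)
d^2M/dt^2 = -8/(8*t^3 - 12*t^2 + 6*t - 1)
d^3M/dt^3 = 48/(16*t^4 - 32*t^3 + 24*t^2 - 8*t + 1)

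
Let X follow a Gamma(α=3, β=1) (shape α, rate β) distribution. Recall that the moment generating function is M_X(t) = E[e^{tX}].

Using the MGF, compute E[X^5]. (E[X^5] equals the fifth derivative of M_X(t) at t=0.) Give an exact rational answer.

M_X(t) = (1 - t)^(-3)
dM/dt = 3/(t^4 - 4*t^3 + 6*t^2 - 4*t + 1)
d^2M/dt^2 = -12/(t^5 - 5*t^4 + 10*t^3 - 10*t^2 + 5*t - 1)
d^3M/dt^3 = 60/(t^6 - 6*t^5 + 15*t^4 - 20*t^3 + 15*t^2 - 6*t + 1)
d^4M/dt^4 = -360/(t^7 - 7*t^6 + 21*t^5 - 35*t^4 + 35*t^3 - 21*t^2 + 7*t - 1)
d^5M/dt^5 = 2520/(t^8 - 8*t^7 + 28*t^6 - 56*t^5 + 70*t^4 - 56*t^3 + 28*t^2 - 8*t + 1)

E[X^5] = d^5M/dt^5 |_{t=0} = 2520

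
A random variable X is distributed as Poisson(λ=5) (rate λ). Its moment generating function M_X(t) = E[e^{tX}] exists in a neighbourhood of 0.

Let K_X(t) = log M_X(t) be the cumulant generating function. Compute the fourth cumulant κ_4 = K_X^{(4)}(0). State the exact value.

M_X(t) = e^(5*e^(t) - 5)
K_X(t) = log M_X(t) = 5*e^(t) - 5
K′(t) = 5*e^(t)
K′′(t) = 5*e^(t)
K′′′(t) = 5*e^(t)
K′′′′(t) = 5*e^(t)

κ_4 = K′′′′(0) = 5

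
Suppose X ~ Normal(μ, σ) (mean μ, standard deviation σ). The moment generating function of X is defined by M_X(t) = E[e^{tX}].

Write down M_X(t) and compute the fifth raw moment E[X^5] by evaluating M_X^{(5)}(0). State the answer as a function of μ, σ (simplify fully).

M_X(t) = e^(μ*t + σ^2*t^2/2)

E[X^5] = D^5[M](0) = μ*(μ^4 + 10*μ^2*σ^2 + 15*σ^4)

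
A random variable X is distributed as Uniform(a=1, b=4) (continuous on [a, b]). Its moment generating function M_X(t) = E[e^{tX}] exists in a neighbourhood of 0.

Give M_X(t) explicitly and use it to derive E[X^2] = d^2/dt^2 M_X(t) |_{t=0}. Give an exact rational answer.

M_X(t) = (e^(4*t) - e^(t))/(3*t)
M′(t) = (4*t*e^(4*t) - t*e^(t) - e^(4*t) + e^(t))/(3*t^2)
M′′(t) = (16*t^2*e^(4*t) - t^2*e^(t) - 8*t*e^(4*t) + 2*t*e^(t) + 2*e^(4*t) - 2*e^(t))/(3*t^3)

E[X^2] = M′′(0) = 7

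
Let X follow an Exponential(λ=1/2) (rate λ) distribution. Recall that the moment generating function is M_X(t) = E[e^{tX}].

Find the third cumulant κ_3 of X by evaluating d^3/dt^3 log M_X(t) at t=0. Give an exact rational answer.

κ_3 = D^3[K](0) = 16

M_X(t) = 1/(2*(1/2 - t))
K_X(t) = log M_X(t) = -log(1/2 - t) - log(2)
D^3[K](t) = -16/(8*t^3 - 12*t^2 + 6*t - 1)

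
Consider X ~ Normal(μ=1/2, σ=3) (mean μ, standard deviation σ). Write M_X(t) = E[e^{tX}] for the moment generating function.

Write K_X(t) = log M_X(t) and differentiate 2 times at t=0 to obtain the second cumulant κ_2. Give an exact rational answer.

κ_2 = K^(2)(0) = 9

M_X(t) = e^(9*t^2/2 + t/2)
K_X(t) = log M_X(t) = 9*t^2/2 + t/2
K^(2)(t) = 9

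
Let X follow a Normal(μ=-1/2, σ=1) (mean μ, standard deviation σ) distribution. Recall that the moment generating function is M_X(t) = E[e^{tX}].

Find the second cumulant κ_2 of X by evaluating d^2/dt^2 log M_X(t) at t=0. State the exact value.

κ_2 = D^2[K](0) = 1

M_X(t) = e^(t^2/2 - t/2)
K_X(t) = log M_X(t) = t^2/2 - t/2
D^2[K](t) = 1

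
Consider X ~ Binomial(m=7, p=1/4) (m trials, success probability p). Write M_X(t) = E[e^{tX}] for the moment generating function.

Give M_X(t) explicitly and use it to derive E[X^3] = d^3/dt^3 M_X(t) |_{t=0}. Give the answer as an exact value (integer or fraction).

E[X^3] = D^3[M](0) = 413/32

M_X(t) = (e^(t)/4 + 3/4)^7
D^3[M](t) = 343*e^(7*t)/16384 + 567*e^(6*t)/2048 + 23625*e^(5*t)/16384 + 945*e^(4*t)/256 + 76545*e^(3*t)/16384 + 5103*e^(2*t)/2048 + 5103*e^(t)/16384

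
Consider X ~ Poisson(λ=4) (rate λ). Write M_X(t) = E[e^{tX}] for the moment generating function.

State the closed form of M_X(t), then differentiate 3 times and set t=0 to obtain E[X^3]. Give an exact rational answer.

M_X(t) = e^(4*e^(t) - 4)
M^(3)(t) = (64*e^(3*t)*e^(4*e^(t)) + 48*e^(2*t)*e^(4*e^(t)) + 4*e^(t)*e^(4*e^(t)))*e^(-4)

E[X^3] = M^(3)(0) = 116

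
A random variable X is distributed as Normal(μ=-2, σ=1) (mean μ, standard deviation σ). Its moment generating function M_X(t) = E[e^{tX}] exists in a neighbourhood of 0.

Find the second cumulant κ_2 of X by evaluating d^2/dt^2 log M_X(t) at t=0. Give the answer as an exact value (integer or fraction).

κ_2 = d^2K/dt^2 |_{t=0} = 1

M_X(t) = e^(t^2/2 - 2*t)
K_X(t) = log M_X(t) = t^2/2 - 2*t
dK/dt = t - 2
d^2K/dt^2 = 1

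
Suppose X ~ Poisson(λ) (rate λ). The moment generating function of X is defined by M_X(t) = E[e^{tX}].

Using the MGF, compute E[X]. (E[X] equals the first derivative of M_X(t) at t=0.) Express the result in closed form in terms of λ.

E[X] = D[M](0) = λ

M_X(t) = e^(λ*(e^(t) - 1))
D[M](t) = λ*e^(-λ)*e^(t)*e^(λ*e^(t))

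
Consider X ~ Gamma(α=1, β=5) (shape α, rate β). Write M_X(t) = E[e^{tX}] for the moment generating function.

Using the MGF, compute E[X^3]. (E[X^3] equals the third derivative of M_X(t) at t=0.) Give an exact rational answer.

E[X^3] = M^(3)(0) = 6/125

M_X(t) = 5/(5 - t)
M^(3)(t) = 30/(t^4 - 20*t^3 + 150*t^2 - 500*t + 625)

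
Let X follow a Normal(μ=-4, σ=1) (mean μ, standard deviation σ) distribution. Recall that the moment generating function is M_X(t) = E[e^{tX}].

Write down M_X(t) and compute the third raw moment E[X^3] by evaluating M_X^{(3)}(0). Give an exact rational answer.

E[X^3] = D^3[M](0) = -76

M_X(t) = e^(t^2/2 - 4*t)
D^3[M](t) = (t^3*e^(t^2/2) - 12*t^2*e^(t^2/2) + 51*t*e^(t^2/2) - 76*e^(t^2/2))*e^(-4*t)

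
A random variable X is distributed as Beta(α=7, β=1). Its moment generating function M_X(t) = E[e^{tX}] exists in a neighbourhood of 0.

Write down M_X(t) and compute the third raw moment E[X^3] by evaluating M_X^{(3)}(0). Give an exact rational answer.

E[X^3] = M^(3)(0) = 7/10

M_X(t) = ₁F₁(7; 8; t)
M^(3)(t) = 7*₁F₁(10; 11; t)/10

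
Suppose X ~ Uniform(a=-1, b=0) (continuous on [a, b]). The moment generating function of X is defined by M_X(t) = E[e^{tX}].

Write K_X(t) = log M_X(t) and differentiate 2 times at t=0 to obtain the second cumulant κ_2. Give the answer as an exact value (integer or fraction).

M_X(t) = (1 - e^(-t))/t
K_X(t) = log M_X(t) = -log(t) + log(1 - e^(-t))
dK/dt = (t - e^(t) + 1)/(t*e^(t) - t)
d^2K/dt^2 = (-t^2*e^(t) + e^(2*t) - 2*e^(t) + 1)/(t^2*e^(2*t) - 2*t^2*e^(t) + t^2)

κ_2 = d^2K/dt^2 |_{t=0} = 1/12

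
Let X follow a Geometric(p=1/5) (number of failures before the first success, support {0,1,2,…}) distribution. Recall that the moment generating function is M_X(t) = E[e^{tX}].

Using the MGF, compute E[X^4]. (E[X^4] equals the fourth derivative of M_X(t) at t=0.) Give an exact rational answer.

M_X(t) = 1/(5*(1 - 4*e^(t)/5))
M^(4)(t) = (-256*e^(4*t) - 3520*e^(3*t) - 4400*e^(2*t) - 500*e^(t))/(1024*e^(5*t) - 6400*e^(4*t) + 16000*e^(3*t) - 20000*e^(2*t) + 12500*e^(t) - 3125)

E[X^4] = M^(4)(0) = 8676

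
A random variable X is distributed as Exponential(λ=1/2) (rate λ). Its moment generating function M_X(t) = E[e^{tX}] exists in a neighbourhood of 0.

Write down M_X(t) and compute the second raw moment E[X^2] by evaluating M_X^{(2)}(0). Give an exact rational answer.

M_X(t) = 1/(2*(1/2 - t))
D^2[M](t) = -8/(8*t^3 - 12*t^2 + 6*t - 1)

E[X^2] = D^2[M](0) = 8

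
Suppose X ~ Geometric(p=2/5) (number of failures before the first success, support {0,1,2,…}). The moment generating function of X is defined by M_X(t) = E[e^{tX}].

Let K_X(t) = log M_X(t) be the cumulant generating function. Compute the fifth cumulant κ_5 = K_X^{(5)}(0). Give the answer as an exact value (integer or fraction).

M_X(t) = 2/(5*(1 - 3*e^(t)/5))
K_X(t) = log M_X(t) = -log(1 - 3*e^(t)/5) - log(5) + log(2)
D^5[K](t) = (-405*e^(4*t) - 7425*e^(3*t) - 12375*e^(2*t) - 1875*e^(t))/(243*e^(5*t) - 2025*e^(4*t) + 6750*e^(3*t) - 11250*e^(2*t) + 9375*e^(t) - 3125)

κ_5 = D^5[K](0) = 690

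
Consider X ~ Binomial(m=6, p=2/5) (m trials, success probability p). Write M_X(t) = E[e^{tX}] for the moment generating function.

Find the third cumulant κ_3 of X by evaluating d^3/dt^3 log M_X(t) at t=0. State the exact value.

M_X(t) = (2*e^(t)/5 + 3/5)^6
K_X(t) = log M_X(t) = 6*log(2*e^(t)/5 + 3/5)
D^3[K](t) = (-72*e^(2*t) + 108*e^(t))/(8*e^(3*t) + 36*e^(2*t) + 54*e^(t) + 27)

κ_3 = D^3[K](0) = 36/125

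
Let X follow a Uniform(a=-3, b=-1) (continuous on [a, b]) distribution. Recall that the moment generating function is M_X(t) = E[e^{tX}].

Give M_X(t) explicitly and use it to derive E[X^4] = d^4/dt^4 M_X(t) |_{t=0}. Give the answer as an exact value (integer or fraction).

M_X(t) = (e^(-t) - e^(-3*t))/(2*t)
M′(t) = (-t*e^(2*t) + 3*t - e^(2*t) + 1)*e^(-3*t)/(2*t^2)
M′′(t) = (t^2*e^(2*t) - 9*t^2 + 2*t*e^(2*t) - 6*t + 2*e^(2*t) - 2)*e^(-3*t)/(2*t^3)
M′′′(t) = (-t^3*e^(2*t) + 27*t^3 - 3*t^2*e^(2*t) + 27*t^2 - 6*t*e^(2*t) + 18*t - 6*e^(2*t) + 6)*e^(-3*t)/(2*t^4)
M′′′′(t) = (t^4*e^(2*t) - 81*t^4 + 4*t^3*e^(2*t) - 108*t^3 + 12*t^2*e^(2*t) - 108*t^2 + 24*t*e^(2*t) - 72*t + 24*e^(2*t) - 24)*e^(-3*t)/(2*t^5)

E[X^4] = M′′′′(0) = 121/5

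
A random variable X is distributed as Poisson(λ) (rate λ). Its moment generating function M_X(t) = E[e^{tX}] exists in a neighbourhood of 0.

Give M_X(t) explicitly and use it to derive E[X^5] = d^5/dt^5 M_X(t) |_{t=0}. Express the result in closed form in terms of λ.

E[X^5] = M^(5)(0) = λ*(λ^4 + 10*λ^3 + 25*λ^2 + 15*λ + 1)

M_X(t) = e^(λ*(e^(t) - 1))
M^(5)(t) = (λ^5*e^(5*t)*e^(λ*e^(t)) + 10*λ^4*e^(4*t)*e^(λ*e^(t)) + 25*λ^3*e^(3*t)*e^(λ*e^(t)) + 15*λ^2*e^(2*t)*e^(λ*e^(t)) + λ*e^(t)*e^(λ*e^(t)))*e^(-λ)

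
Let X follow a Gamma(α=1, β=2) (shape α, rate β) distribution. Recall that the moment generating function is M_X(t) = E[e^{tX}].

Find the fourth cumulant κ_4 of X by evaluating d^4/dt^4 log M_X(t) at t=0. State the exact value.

M_X(t) = 2/(2 - t)
K_X(t) = log M_X(t) = -log(2 - t) + log(2)
K′(t) = -1/(t - 2)
K′′(t) = 1/(t^2 - 4*t + 4)
K′′′(t) = -2/(t^3 - 6*t^2 + 12*t - 8)
K′′′′(t) = 6/(t^4 - 8*t^3 + 24*t^2 - 32*t + 16)

κ_4 = K′′′′(0) = 3/8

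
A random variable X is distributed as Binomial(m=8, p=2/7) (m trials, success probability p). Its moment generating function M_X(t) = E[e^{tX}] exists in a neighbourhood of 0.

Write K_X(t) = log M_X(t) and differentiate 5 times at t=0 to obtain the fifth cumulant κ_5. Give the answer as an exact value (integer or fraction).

M_X(t) = (2*e^(t)/7 + 5/7)^8
K_X(t) = log M_X(t) = 8*log(2*e^(t)/7 + 5/7)
dK/dt = 16*e^(t)/(2*e^(t) + 5)
d^2K/dt^2 = 80*e^(t)/(4*e^(2*t) + 20*e^(t) + 25)
d^3K/dt^3 = (-160*e^(2*t) + 400*e^(t))/(8*e^(3*t) + 60*e^(2*t) + 150*e^(t) + 125)
d^4K/dt^4 = (320*e^(3*t) - 3200*e^(2*t) + 2000*e^(t))/(16*e^(4*t) + 160*e^(3*t) + 600*e^(2*t) + 1000*e^(t) + 625)
d^5K/dt^5 = (-640*e^(4*t) + 17600*e^(3*t) - 44000*e^(2*t) + 10000*e^(t))/(32*e^(5*t) + 400*e^(4*t) + 2000*e^(3*t) + 5000*e^(2*t) + 6250*e^(t) + 3125)

κ_5 = d^5K/dt^5 |_{t=0} = -17040/16807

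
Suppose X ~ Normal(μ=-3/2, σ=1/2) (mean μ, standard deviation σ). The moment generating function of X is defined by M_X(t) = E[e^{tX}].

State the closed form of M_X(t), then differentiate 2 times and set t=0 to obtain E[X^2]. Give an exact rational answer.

M_X(t) = e^(t^2/8 - 3*t/2)
dM/dt = t*e^(-3*t/2)*e^(t^2/8)/4 - 3*e^(-3*t/2)*e^(t^2/8)/2
d^2M/dt^2 = (t^2*e^(t^2/8) - 12*t*e^(t^2/8) + 40*e^(t^2/8))*e^(-3*t/2)/16

E[X^2] = d^2M/dt^2 |_{t=0} = 5/2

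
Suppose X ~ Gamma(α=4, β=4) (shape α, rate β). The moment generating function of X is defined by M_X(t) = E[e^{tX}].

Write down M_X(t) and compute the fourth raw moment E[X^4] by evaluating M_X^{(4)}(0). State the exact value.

E[X^4] = M^(4)(0) = 105/32

M_X(t) = 256/(4 - t)^4
M^(4)(t) = 215040/(t^8 - 32*t^7 + 448*t^6 - 3584*t^5 + 17920*t^4 - 57344*t^3 + 114688*t^2 - 131072*t + 65536)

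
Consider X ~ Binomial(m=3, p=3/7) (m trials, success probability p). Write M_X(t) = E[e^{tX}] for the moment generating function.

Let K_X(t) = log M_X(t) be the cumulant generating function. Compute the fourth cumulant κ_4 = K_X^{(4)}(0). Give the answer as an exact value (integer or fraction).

κ_4 = K^(4)(0) = -828/2401

M_X(t) = (3*e^(t)/7 + 4/7)^3
K_X(t) = log M_X(t) = 3*log(3*e^(t)/7 + 4/7)
K^(4)(t) = (324*e^(3*t) - 1728*e^(2*t) + 576*e^(t))/(81*e^(4*t) + 432*e^(3*t) + 864*e^(2*t) + 768*e^(t) + 256)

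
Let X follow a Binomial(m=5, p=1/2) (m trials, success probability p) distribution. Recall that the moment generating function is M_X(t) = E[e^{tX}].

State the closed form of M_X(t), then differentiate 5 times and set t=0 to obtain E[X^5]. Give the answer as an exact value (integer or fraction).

M_X(t) = (e^(t)/2 + 1/2)^5
M^(5)(t) = 3125*e^(5*t)/32 + 160*e^(4*t) + 1215*e^(3*t)/16 + 10*e^(2*t) + 5*e^(t)/32

E[X^5] = M^(5)(0) = 1375/4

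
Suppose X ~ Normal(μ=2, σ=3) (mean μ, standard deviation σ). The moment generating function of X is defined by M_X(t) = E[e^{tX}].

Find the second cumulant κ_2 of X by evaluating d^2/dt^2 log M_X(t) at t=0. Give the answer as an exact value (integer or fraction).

κ_2 = D^2[K](0) = 9

M_X(t) = e^(9*t^2/2 + 2*t)
K_X(t) = log M_X(t) = 9*t^2/2 + 2*t
D^2[K](t) = 9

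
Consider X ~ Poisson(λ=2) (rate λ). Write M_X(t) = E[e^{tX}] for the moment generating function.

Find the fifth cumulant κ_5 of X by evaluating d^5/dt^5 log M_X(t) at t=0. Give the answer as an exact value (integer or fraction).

κ_5 = d^5K/dt^5 |_{t=0} = 2

M_X(t) = e^(2*e^(t) - 2)
K_X(t) = log M_X(t) = 2*e^(t) - 2
dK/dt = 2*e^(t)
d^2K/dt^2 = 2*e^(t)
d^3K/dt^3 = 2*e^(t)
d^4K/dt^4 = 2*e^(t)
d^5K/dt^5 = 2*e^(t)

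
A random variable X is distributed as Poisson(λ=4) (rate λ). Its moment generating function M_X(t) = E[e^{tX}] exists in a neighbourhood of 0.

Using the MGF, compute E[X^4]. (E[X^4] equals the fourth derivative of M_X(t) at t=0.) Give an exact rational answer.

M_X(t) = e^(4*e^(t) - 4)
D^4[M](t) = (256*e^(4*t)*e^(4*e^(t)) + 384*e^(3*t)*e^(4*e^(t)) + 112*e^(2*t)*e^(4*e^(t)) + 4*e^(t)*e^(4*e^(t)))*e^(-4)

E[X^4] = D^4[M](0) = 756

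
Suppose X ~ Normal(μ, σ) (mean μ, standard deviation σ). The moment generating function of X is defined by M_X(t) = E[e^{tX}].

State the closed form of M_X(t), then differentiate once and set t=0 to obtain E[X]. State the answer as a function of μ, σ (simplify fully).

E[X] = D[M](0) = μ

M_X(t) = e^(μ*t + σ^2*t^2/2)
D[M](t) = μ*e^(μ*t)*e^(σ^2*t^2/2) + σ^2*t*e^(μ*t)*e^(σ^2*t^2/2)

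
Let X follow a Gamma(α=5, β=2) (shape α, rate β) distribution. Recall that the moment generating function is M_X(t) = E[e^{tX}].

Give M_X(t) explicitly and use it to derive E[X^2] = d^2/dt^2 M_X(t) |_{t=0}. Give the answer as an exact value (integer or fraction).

M_X(t) = 32/(2 - t)^5
D^2[M](t) = -960/(t^7 - 14*t^6 + 84*t^5 - 280*t^4 + 560*t^3 - 672*t^2 + 448*t - 128)

E[X^2] = D^2[M](0) = 15/2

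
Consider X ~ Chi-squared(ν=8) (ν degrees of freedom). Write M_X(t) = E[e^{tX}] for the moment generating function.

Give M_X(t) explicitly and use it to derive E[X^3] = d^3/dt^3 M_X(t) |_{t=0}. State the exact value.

M_X(t) = (1 - 2*t)^(-4)
dM/dt = -8/(32*t^5 - 80*t^4 + 80*t^3 - 40*t^2 + 10*t - 1)
d^2M/dt^2 = 80/(64*t^6 - 192*t^5 + 240*t^4 - 160*t^3 + 60*t^2 - 12*t + 1)
d^3M/dt^3 = -960/(128*t^7 - 448*t^6 + 672*t^5 - 560*t^4 + 280*t^3 - 84*t^2 + 14*t - 1)

E[X^3] = d^3M/dt^3 |_{t=0} = 960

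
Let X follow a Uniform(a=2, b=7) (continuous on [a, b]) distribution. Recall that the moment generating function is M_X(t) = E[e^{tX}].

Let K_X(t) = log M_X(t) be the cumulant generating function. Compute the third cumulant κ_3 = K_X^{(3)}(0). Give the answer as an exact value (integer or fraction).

κ_3 = K′′′(0) = 0

M_X(t) = (e^(7*t) - e^(2*t))/(5*t)
K_X(t) = log M_X(t) = -log(t) + log(e^(7*t) - e^(2*t)) - log(5)
K′(t) = (7*t*e^(5*t) - 2*t - e^(5*t) + 1)/(t*e^(5*t) - t)
K′′(t) = (-25*t^2*e^(5*t) + e^(10*t) - 2*e^(5*t) + 1)/(t^2*e^(10*t) - 2*t^2*e^(5*t) + t^2)
K′′′(t) = (125*t^3*e^(10*t) + 125*t^3*e^(5*t) - 2*e^(15*t) + 6*e^(10*t) - 6*e^(5*t) + 2)/(t^3*e^(15*t) - 3*t^3*e^(10*t) + 3*t^3*e^(5*t) - t^3)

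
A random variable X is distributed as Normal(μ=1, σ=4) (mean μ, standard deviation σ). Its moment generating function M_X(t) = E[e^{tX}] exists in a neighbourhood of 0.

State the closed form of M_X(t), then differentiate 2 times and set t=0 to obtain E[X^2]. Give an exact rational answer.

E[X^2] = M^(2)(0) = 17

M_X(t) = e^(8*t^2 + t)
M^(2)(t) = 256*t^2*e^(t)*e^(8*t^2) + 32*t*e^(t)*e^(8*t^2) + 17*e^(t)*e^(8*t^2)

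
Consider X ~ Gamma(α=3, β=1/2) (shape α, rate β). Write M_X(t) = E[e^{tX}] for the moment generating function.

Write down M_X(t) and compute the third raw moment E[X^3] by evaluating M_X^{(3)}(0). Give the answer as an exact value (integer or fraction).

E[X^3] = M^(3)(0) = 480

M_X(t) = 1/(8*(1/2 - t)^3)
M^(3)(t) = 480/(64*t^6 - 192*t^5 + 240*t^4 - 160*t^3 + 60*t^2 - 12*t + 1)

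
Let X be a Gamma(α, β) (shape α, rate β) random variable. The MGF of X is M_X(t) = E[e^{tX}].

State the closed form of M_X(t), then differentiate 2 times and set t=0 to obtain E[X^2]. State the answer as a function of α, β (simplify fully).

E[X^2] = d^2M/dt^2 |_{t=0} = α*(α + 1)/β^2

M_X(t) = (β/(β - t))^α
dM/dt = -α*β^α*(1/(β - t))^α/(-β + t)
d^2M/dt^2 = (α^2*β^α*(1/(β - t))^α + α*β^α*(1/(β - t))^α)/(β^2 - 2*β*t + t^2)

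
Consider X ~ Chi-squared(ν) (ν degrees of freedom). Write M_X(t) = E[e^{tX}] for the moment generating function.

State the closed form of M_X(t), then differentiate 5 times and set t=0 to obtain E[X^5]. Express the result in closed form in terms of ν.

M_X(t) = (1 - 2*t)^(-ν/2)

E[X^5] = M^(5)(0) = ν*(ν^4 + 20*ν^3 + 140*ν^2 + 400*ν + 384)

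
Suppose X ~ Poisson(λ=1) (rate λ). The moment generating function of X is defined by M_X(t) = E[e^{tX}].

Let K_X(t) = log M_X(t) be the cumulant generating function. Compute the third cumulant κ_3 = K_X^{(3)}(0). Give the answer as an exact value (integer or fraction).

M_X(t) = e^(e^(t) - 1)
K_X(t) = log M_X(t) = e^(t) - 1
K′(t) = e^(t)
K′′(t) = e^(t)
K′′′(t) = e^(t)

κ_3 = K′′′(0) = 1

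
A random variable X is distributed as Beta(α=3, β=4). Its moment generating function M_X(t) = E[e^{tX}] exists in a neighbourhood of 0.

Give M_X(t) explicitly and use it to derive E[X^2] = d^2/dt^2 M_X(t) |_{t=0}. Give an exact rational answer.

E[X^2] = M^(2)(0) = 3/14

M_X(t) = ₁F₁(3; 7; t)
M^(2)(t) = 3*₁F₁(5; 9; t)/14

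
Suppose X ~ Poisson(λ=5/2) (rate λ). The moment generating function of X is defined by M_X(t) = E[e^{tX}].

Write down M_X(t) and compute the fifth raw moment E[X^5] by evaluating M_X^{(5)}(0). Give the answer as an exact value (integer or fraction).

E[X^5] = D^5[M](0) = 31205/32

M_X(t) = e^(5*e^(t)/2 - 5/2)
D^5[M](t) = (3125*e^(5*t)*e^(5*e^(t)/2) + 12500*e^(4*t)*e^(5*e^(t)/2) + 12500*e^(3*t)*e^(5*e^(t)/2) + 3000*e^(2*t)*e^(5*e^(t)/2) + 80*e^(t)*e^(5*e^(t)/2))*e^(-5/2)/32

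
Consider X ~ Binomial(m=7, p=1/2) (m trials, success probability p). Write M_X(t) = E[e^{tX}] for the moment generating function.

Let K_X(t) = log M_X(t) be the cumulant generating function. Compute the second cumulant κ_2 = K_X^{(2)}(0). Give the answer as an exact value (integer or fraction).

M_X(t) = (e^(t)/2 + 1/2)^7
K_X(t) = log M_X(t) = 7*log(e^(t)/2 + 1/2)
K^(2)(t) = 7*e^(t)/(e^(2*t) + 2*e^(t) + 1)

κ_2 = K^(2)(0) = 7/4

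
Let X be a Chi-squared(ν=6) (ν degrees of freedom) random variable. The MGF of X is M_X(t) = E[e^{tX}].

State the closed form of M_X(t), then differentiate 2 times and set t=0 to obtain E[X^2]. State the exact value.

M_X(t) = (1 - 2*t)^(-3)
M′(t) = 6/(16*t^4 - 32*t^3 + 24*t^2 - 8*t + 1)
M′′(t) = -48/(32*t^5 - 80*t^4 + 80*t^3 - 40*t^2 + 10*t - 1)

E[X^2] = M′′(0) = 48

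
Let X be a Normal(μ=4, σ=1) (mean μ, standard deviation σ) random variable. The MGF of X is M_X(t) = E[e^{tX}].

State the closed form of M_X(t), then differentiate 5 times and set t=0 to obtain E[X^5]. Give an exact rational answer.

M_X(t) = e^(t^2/2 + 4*t)
dM/dt = t*e^(4*t)*e^(t^2/2) + 4*e^(4*t)*e^(t^2/2)
d^2M/dt^2 = t^2*e^(4*t)*e^(t^2/2) + 8*t*e^(4*t)*e^(t^2/2) + 17*e^(4*t)*e^(t^2/2)
d^3M/dt^3 = t^3*e^(4*t)*e^(t^2/2) + 12*t^2*e^(4*t)*e^(t^2/2) + 51*t*e^(4*t)*e^(t^2/2) + 76*e^(4*t)*e^(t^2/2)
d^4M/dt^4 = t^4*e^(4*t)*e^(t^2/2) + 16*t^3*e^(4*t)*e^(t^2/2) + 102*t^2*e^(4*t)*e^(t^2/2) + 304*t*e^(4*t)*e^(t^2/2) + 355*e^(4*t)*e^(t^2/2)
d^5M/dt^5 = t^5*e^(4*t)*e^(t^2/2) + 20*t^4*e^(4*t)*e^(t^2/2) + 170*t^3*e^(4*t)*e^(t^2/2) + 760*t^2*e^(4*t)*e^(t^2/2) + 1775*t*e^(4*t)*e^(t^2/2) + 1724*e^(4*t)*e^(t^2/2)

E[X^5] = d^5M/dt^5 |_{t=0} = 1724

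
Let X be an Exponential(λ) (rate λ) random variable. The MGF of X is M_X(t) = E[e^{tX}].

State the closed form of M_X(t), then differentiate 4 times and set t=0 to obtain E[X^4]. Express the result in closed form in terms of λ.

M_X(t) = λ/(λ - t)
M^(4)(t) = -24*λ/(-λ^5 + 5*λ^4*t - 10*λ^3*t^2 + 10*λ^2*t^3 - 5*λ*t^4 + t^5)

E[X^4] = M^(4)(0) = 24/λ^4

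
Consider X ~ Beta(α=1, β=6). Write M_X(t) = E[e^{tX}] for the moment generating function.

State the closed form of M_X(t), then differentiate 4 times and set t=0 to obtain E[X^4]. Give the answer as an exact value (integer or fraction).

M_X(t) = ₁F₁(1; 7; t)
dM/dt = ₁F₁(2; 8; t)/7
d^2M/dt^2 = ₁F₁(3; 9; t)/28
d^3M/dt^3 = ₁F₁(4; 10; t)/84
d^4M/dt^4 = ₁F₁(5; 11; t)/210

E[X^4] = d^4M/dt^4 |_{t=0} = 1/210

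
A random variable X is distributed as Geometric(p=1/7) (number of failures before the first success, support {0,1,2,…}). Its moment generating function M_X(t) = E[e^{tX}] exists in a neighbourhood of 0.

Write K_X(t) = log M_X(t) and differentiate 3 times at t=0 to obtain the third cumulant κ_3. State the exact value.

κ_3 = d^3K/dt^3 |_{t=0} = 546

M_X(t) = 1/(7*(1 - 6*e^(t)/7))
K_X(t) = log M_X(t) = -log(1 - 6*e^(t)/7) - log(7)
dK/dt = -6*e^(t)/(6*e^(t) - 7)
d^2K/dt^2 = 42*e^(t)/(36*e^(2*t) - 84*e^(t) + 49)
d^3K/dt^3 = (-252*e^(2*t) - 294*e^(t))/(216*e^(3*t) - 756*e^(2*t) + 882*e^(t) - 343)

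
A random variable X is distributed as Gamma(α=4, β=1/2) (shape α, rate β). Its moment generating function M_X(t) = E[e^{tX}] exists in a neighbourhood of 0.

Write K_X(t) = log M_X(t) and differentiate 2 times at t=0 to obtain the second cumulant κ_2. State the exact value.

M_X(t) = 1/(16*(1/2 - t)^4)
K_X(t) = log M_X(t) = -4*log(1/2 - t) - 4*log(2)
K^(2)(t) = 16/(4*t^2 - 4*t + 1)

κ_2 = K^(2)(0) = 16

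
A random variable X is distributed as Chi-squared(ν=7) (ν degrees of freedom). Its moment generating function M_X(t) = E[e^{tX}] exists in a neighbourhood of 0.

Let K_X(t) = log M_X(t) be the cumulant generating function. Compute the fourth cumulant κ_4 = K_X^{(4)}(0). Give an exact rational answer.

M_X(t) = (1 - 2*t)^(-7/2)
K_X(t) = log M_X(t) = -7*log(1 - 2*t)/2
K′(t) = -7/(2*t - 1)
K′′(t) = 14/(4*t^2 - 4*t + 1)
K′′′(t) = -56/(8*t^3 - 12*t^2 + 6*t - 1)
K′′′′(t) = 336/(16*t^4 - 32*t^3 + 24*t^2 - 8*t + 1)

κ_4 = K′′′′(0) = 336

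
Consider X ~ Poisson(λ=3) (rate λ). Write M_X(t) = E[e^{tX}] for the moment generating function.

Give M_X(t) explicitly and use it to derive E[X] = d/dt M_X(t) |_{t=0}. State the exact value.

M_X(t) = e^(3*e^(t) - 3)
M′(t) = 3*e^(-3)*e^(t)*e^(3*e^(t))

E[X] = M′(0) = 3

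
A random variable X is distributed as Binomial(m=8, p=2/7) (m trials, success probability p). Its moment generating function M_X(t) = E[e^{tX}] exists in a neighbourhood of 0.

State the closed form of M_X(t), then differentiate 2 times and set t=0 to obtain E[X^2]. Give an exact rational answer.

E[X^2] = M^(2)(0) = 48/7

M_X(t) = (2*e^(t)/7 + 5/7)^8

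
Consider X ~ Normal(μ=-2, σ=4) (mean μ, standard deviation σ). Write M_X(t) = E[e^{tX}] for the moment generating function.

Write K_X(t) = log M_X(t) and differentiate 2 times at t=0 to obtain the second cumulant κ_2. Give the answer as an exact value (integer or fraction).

κ_2 = d^2K/dt^2 |_{t=0} = 16

M_X(t) = e^(8*t^2 - 2*t)
K_X(t) = log M_X(t) = 8*t^2 - 2*t
dK/dt = 16*t - 2
d^2K/dt^2 = 16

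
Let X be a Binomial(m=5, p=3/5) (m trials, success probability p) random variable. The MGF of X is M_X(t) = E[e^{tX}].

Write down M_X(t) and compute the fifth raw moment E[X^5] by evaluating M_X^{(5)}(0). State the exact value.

M_X(t) = (3*e^(t)/5 + 2/5)^5
M′(t) = 243*e^(5*t)/625 + 648*e^(4*t)/625 + 648*e^(3*t)/625 + 288*e^(2*t)/625 + 48*e^(t)/625
M′′(t) = 243*e^(5*t)/125 + 2592*e^(4*t)/625 + 1944*e^(3*t)/625 + 576*e^(2*t)/625 + 48*e^(t)/625
M′′′(t) = 243*e^(5*t)/25 + 10368*e^(4*t)/625 + 5832*e^(3*t)/625 + 1152*e^(2*t)/625 + 48*e^(t)/625
M′′′′(t) = 243*e^(5*t)/5 + 41472*e^(4*t)/625 + 17496*e^(3*t)/625 + 2304*e^(2*t)/625 + 48*e^(t)/625
M′′′′′(t) = 243*e^(5*t) + 165888*e^(4*t)/625 + 52488*e^(3*t)/625 + 4608*e^(2*t)/625 + 48*e^(t)/625

E[X^5] = M′′′′′(0) = 374907/625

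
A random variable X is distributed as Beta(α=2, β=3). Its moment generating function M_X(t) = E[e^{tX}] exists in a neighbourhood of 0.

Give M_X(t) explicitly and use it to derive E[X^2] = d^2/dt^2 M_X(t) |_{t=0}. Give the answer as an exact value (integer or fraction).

E[X^2] = D^2[M](0) = 1/5

M_X(t) = ₁F₁(2; 5; t)
D^2[M](t) = ₁F₁(4; 7; t)/5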